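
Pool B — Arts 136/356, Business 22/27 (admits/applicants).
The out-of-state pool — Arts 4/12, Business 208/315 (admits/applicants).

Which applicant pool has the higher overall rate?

Arts: Pool B 136/356 = 38.2%, the out-of-state pool 4/12 = 33.3% → Pool B
Business: Pool B 22/27 = 81.5%, the out-of-state pool 208/315 = 66.0% → Pool B
Overall: Pool B 158/383 = 41.3%, the out-of-state pool 212/327 = 64.8% → the out-of-state pool
(Pool B wins every department group but the out-of-state pool wins overall — Pool B's applicants skew toward the low-rate Arts group.)

the out-of-state pool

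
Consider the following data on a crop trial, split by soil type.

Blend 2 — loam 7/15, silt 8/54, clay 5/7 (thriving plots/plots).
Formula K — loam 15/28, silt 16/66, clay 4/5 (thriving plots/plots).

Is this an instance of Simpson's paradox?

Loam: Blend 2 7/15 = 46.7%, Formula K 15/28 = 53.6% → Formula K
Silt: Blend 2 8/54 = 14.8%, Formula K 16/66 = 24.2% → Formula K
Clay: Blend 2 5/7 = 71.4%, Formula K 4/5 = 80.0% → Formula K
Overall: Blend 2 20/76 = 26.3%, Formula K 35/99 = 35.4% → Formula K
Formula K wins overall and in every soil group — no reversal.

No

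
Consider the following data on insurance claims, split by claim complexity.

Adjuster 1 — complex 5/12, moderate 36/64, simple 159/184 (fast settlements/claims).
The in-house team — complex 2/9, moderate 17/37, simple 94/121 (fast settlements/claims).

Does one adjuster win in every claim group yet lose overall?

No

Complex: Adjuster 1 5/12 = 41.7%, the in-house team 2/9 = 22.2% → Adjuster 1
Moderate: Adjuster 1 36/64 = 56.2%, the in-house team 17/37 = 45.9% → Adjuster 1
Simple: Adjuster 1 159/184 = 86.4%, the in-house team 94/121 = 77.7% → Adjuster 1
Overall: Adjuster 1 200/260 = 76.9%, the in-house team 113/167 = 67.7% → Adjuster 1
Adjuster 1 wins overall and in every claim group — no reversal.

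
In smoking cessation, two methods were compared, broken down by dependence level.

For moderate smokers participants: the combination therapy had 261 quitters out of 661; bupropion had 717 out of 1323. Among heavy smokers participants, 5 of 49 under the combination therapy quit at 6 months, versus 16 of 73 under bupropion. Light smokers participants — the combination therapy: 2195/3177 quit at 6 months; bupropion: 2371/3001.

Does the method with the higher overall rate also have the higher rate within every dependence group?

Yes

Moderate smokers: the combination therapy 261/661 = 39.5%, bupropion 717/1323 = 54.2% → bupropion
Heavy smokers: the combination therapy 5/49 = 10.2%, bupropion 16/73 = 21.9% → bupropion
Light smokers: the combination therapy 2195/3177 = 69.1%, bupropion 2371/3001 = 79.0% → bupropion
Overall: the combination therapy 2461/3887 = 63.3%, bupropion 3104/4397 = 70.6% → bupropion
Bupropion wins overall and in every dependence group — no reversal.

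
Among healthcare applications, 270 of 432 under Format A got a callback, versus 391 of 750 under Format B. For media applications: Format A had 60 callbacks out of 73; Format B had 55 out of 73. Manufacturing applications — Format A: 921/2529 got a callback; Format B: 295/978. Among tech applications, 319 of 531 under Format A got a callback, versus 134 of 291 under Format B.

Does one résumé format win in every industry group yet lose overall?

Healthcare: Format A 270/432 = 62.5%, Format B 391/750 = 52.1% → Format A
Media: Format A 60/73 = 82.2%, Format B 55/73 = 75.3% → Format A
Manufacturing: Format A 921/2529 = 36.4%, Format B 295/978 = 30.2% → Format A
Tech: Format A 319/531 = 60.1%, Format B 134/291 = 46.0% → Format A
Overall: Format A 1570/3565 = 44.0%, Format B 875/2092 = 41.8% → Format A
Format A wins overall and in every industry group — no reversal.

No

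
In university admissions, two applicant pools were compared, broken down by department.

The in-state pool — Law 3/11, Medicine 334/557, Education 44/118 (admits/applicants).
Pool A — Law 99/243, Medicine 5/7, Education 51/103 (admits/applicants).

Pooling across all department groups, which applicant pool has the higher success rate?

the in-state pool

Law: the in-state pool 3/11 = 27.3%, Pool A 99/243 = 40.7% → Pool A
Medicine: the in-state pool 334/557 = 60.0%, Pool A 5/7 = 71.4% → Pool A
Education: the in-state pool 44/118 = 37.3%, Pool A 51/103 = 49.5% → Pool A
Overall: the in-state pool 381/686 = 55.5%, Pool A 155/353 = 43.9% → the in-state pool
(Pool A wins every department group but the in-state pool wins overall — Pool A's applicants skew toward the low-rate Law group.)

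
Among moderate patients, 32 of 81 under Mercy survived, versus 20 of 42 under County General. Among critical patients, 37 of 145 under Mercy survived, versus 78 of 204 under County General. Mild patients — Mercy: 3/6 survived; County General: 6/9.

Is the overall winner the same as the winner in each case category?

Moderate: Mercy 32/81 = 39.5%, County General 20/42 = 47.6% → County General
Critical: Mercy 37/145 = 25.5%, County General 78/204 = 38.2% → County General
Mild: Mercy 3/6 = 50.0%, County General 6/9 = 66.7% → County General
Overall: Mercy 72/232 = 31.0%, County General 104/255 = 40.8% → County General
County General wins overall and in every case group — no reversal.

Yes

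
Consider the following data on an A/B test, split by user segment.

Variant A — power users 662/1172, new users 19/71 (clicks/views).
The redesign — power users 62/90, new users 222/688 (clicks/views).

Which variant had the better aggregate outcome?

Power users: Variant A 662/1172 = 56.5%, the redesign 62/90 = 68.9% → the redesign
New users: Variant A 19/71 = 26.8%, the redesign 222/688 = 32.3% → the redesign
Overall: Variant A 681/1243 = 54.8%, the redesign 284/778 = 36.5% → Variant A
(The redesign wins every user group but Variant A wins overall — the redesign's views skew toward the low-rate new users group.)

Variant A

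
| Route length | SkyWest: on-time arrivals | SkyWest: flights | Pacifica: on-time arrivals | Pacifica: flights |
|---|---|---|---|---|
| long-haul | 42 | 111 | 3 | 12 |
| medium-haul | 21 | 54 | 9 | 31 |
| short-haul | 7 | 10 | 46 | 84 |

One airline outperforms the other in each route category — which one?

Long-haul: SkyWest 42/111 = 37.8%, Pacifica 3/12 = 25.0% → SkyWest
Medium-haul: SkyWest 21/54 = 38.9%, Pacifica 9/31 = 29.0% → SkyWest
Short-haul: SkyWest 7/10 = 70.0%, Pacifica 46/84 = 54.8% → SkyWest
SkyWest has the higher rate in all 3 groups.

SkyWest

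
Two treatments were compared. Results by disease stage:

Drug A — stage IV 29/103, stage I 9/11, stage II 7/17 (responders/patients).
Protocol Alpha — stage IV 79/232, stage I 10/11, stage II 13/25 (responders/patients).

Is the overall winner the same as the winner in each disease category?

Yes

Stage IV: Drug A 29/103 = 28.2%, Protocol Alpha 79/232 = 34.1% → Protocol Alpha
Stage I: Drug A 9/11 = 81.8%, Protocol Alpha 10/11 = 90.9% → Protocol Alpha
Stage II: Drug A 7/17 = 41.2%, Protocol Alpha 13/25 = 52.0% → Protocol Alpha
Overall: Drug A 45/131 = 34.4%, Protocol Alpha 102/268 = 38.1% → Protocol Alpha
Protocol Alpha wins overall and in every disease group — no reversal.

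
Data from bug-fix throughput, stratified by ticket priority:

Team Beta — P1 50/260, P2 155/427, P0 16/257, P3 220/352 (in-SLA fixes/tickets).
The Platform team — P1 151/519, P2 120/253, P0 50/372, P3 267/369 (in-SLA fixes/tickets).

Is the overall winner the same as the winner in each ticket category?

Yes

P1: Team Beta 50/260 = 19.2%, the Platform team 151/519 = 29.1% → the Platform team
P2: Team Beta 155/427 = 36.3%, the Platform team 120/253 = 47.4% → the Platform team
P0: Team Beta 16/257 = 6.2%, the Platform team 50/372 = 13.4% → the Platform team
P3: Team Beta 220/352 = 62.5%, the Platform team 267/369 = 72.4% → the Platform team
Overall: Team Beta 441/1296 = 34.0%, the Platform team 588/1513 = 38.9% → the Platform team
The Platform team wins overall and in every ticket group — no reversal.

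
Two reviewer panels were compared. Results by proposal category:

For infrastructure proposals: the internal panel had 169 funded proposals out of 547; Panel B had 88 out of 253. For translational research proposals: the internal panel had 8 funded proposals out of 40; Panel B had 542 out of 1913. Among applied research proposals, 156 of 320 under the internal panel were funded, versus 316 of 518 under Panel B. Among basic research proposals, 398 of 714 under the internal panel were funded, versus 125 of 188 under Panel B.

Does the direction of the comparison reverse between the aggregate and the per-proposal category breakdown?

Infrastructure: the internal panel 169/547 = 30.9%, Panel B 88/253 = 34.8% → Panel B
Translational research: the internal panel 8/40 = 20.0%, Panel B 542/1913 = 28.3% → Panel B
Applied research: the internal panel 156/320 = 48.8%, Panel B 316/518 = 61.0% → Panel B
Basic research: the internal panel 398/714 = 55.7%, Panel B 125/188 = 66.5% → Panel B
Overall: the internal panel 731/1621 = 45.1%, Panel B 1071/2872 = 37.3% → the internal panel
Panel B wins each proposal group but the internal panel wins overall — the comparison reverses. Panel B's proposals skew toward translational research, which has a lower base rate.

Yes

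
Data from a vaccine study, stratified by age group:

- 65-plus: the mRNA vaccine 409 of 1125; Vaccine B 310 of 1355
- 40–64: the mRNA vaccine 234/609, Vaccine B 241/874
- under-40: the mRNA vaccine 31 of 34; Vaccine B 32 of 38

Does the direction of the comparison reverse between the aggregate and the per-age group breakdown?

No

65-plus: the mRNA vaccine 409/1125 = 36.4%, Vaccine B 310/1355 = 22.9% → the mRNA vaccine
40–64: the mRNA vaccine 234/609 = 38.4%, Vaccine B 241/874 = 27.6% → the mRNA vaccine
Under-40: the mRNA vaccine 31/34 = 91.2%, Vaccine B 32/38 = 84.2% → the mRNA vaccine
Overall: the mRNA vaccine 674/1768 = 38.1%, Vaccine B 583/2267 = 25.7% → the mRNA vaccine
The mRNA vaccine wins overall and in every age group — no reversal.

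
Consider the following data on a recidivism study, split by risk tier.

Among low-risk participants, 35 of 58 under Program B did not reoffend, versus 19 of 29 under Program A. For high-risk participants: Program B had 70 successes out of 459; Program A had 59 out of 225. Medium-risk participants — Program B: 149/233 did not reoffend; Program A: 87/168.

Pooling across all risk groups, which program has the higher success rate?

Low-risk: Program B 35/58 = 60.3%, Program A 19/29 = 65.5% → Program A
High-risk: Program B 70/459 = 15.3%, Program A 59/225 = 26.2% → Program A
Medium-risk: Program B 149/233 = 63.9%, Program A 87/168 = 51.8% → Program B
Overall: Program B 254/750 = 33.9%, Program A 165/422 = 39.1% → Program A
(Neither sweeps every risk group, but Program A has the higher pooled rate.)

Program A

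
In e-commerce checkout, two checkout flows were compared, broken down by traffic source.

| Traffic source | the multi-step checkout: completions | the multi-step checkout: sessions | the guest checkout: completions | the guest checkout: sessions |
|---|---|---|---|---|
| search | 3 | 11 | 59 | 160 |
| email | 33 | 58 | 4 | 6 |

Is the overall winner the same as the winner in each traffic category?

No

Search: the multi-step checkout 3/11 = 27.3%, the guest checkout 59/160 = 36.9% → the guest checkout
Email: the multi-step checkout 33/58 = 56.9%, the guest checkout 4/6 = 66.7% → the guest checkout
Overall: the multi-step checkout 36/69 = 52.2%, the guest checkout 63/166 = 38.0% → the multi-step checkout
The guest checkout wins each traffic group but the multi-step checkout wins overall — the comparison reverses. The guest checkout's sessions skew toward search, which has a lower base rate.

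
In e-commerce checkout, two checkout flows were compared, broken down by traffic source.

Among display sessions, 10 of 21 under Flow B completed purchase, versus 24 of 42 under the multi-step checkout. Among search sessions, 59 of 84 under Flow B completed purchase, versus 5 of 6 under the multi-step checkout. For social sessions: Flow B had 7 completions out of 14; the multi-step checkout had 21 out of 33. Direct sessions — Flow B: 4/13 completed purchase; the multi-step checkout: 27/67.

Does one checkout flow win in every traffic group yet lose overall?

Yes

Display: Flow B 10/21 = 47.6%, the multi-step checkout 24/42 = 57.1% → the multi-step checkout
Search: Flow B 59/84 = 70.2%, the multi-step checkout 5/6 = 83.3% → the multi-step checkout
Social: Flow B 7/14 = 50.0%, the multi-step checkout 21/33 = 63.6% → the multi-step checkout
Direct: Flow B 4/13 = 30.8%, the multi-step checkout 27/67 = 40.3% → the multi-step checkout
Overall: Flow B 80/132 = 60.6%, the multi-step checkout 77/148 = 52.0% → Flow B
The multi-step checkout wins each traffic group but Flow B wins overall — the comparison reverses. The multi-step checkout's sessions skew toward direct, which has a lower base rate.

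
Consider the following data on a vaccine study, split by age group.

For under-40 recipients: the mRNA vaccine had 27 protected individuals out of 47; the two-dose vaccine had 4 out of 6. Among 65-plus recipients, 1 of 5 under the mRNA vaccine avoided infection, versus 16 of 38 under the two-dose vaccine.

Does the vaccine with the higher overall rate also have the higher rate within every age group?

No

Under-40: the mRNA vaccine 27/47 = 57.4%, the two-dose vaccine 4/6 = 66.7% → the two-dose vaccine
65-plus: the mRNA vaccine 1/5 = 20.0%, the two-dose vaccine 16/38 = 42.1% → the two-dose vaccine
Overall: the mRNA vaccine 28/52 = 53.8%, the two-dose vaccine 20/44 = 45.5% → the mRNA vaccine
The two-dose vaccine wins each age group but the mRNA vaccine wins overall — the comparison reverses. The two-dose vaccine's recipients skew toward 65-plus, which has a lower base rate.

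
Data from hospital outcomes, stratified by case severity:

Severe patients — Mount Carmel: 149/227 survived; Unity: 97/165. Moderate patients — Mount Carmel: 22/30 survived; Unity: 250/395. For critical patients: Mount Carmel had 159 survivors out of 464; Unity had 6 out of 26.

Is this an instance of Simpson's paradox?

Yes

Severe: Mount Carmel 149/227 = 65.6%, Unity 97/165 = 58.8% → Mount Carmel
Moderate: Mount Carmel 22/30 = 73.3%, Unity 250/395 = 63.3% → Mount Carmel
Critical: Mount Carmel 159/464 = 34.3%, Unity 6/26 = 23.1% → Mount Carmel
Overall: Mount Carmel 330/721 = 45.8%, Unity 353/586 = 60.2% → Unity
Mount Carmel wins each case group but Unity wins overall — the comparison reverses. Mount Carmel's patients skew toward critical, which has a lower base rate.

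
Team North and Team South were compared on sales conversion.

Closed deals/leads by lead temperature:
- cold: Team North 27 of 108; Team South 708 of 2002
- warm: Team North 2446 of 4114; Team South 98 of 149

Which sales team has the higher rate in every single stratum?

Cold: Team North 27/108 = 25.0%, Team South 708/2002 = 35.4% → Team South
Warm: Team North 2446/4114 = 59.5%, Team South 98/149 = 65.8% → Team South
Team South has the higher rate in both groups.

Team South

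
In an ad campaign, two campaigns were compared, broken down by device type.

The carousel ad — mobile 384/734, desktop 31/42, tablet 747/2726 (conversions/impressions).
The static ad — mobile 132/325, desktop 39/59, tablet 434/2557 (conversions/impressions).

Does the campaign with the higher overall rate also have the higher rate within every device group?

Yes

Mobile: the carousel ad 384/734 = 52.3%, the static ad 132/325 = 40.6% → the carousel ad
Desktop: the carousel ad 31/42 = 73.8%, the static ad 39/59 = 66.1% → the carousel ad
Tablet: the carousel ad 747/2726 = 27.4%, the static ad 434/2557 = 17.0% → the carousel ad
Overall: the carousel ad 1162/3502 = 33.2%, the static ad 605/2941 = 20.6% → the carousel ad
The carousel ad wins overall and in every device group — no reversal.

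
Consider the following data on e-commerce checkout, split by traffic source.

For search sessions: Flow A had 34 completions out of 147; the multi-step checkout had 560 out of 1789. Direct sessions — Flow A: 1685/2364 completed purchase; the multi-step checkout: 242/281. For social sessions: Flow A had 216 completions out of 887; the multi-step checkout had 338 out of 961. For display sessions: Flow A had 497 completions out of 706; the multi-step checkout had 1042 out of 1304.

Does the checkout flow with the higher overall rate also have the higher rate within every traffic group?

No

Search: Flow A 34/147 = 23.1%, the multi-step checkout 560/1789 = 31.3% → the multi-step checkout
Direct: Flow A 1685/2364 = 71.3%, the multi-step checkout 242/281 = 86.1% → the multi-step checkout
Social: Flow A 216/887 = 24.4%, the multi-step checkout 338/961 = 35.2% → the multi-step checkout
Display: Flow A 497/706 = 70.4%, the multi-step checkout 1042/1304 = 79.9% → the multi-step checkout
Overall: Flow A 2432/4104 = 59.3%, the multi-step checkout 2182/4335 = 50.3% → Flow A
The multi-step checkout wins each traffic group but Flow A wins overall — the comparison reverses. The multi-step checkout's sessions skew toward search, which has a lower base rate.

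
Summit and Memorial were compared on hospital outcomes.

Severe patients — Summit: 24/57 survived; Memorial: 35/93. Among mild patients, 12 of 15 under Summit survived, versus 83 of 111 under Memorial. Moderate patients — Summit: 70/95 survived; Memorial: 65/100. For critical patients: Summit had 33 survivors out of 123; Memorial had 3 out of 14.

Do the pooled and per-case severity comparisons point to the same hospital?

No

Severe: Summit 24/57 = 42.1%, Memorial 35/93 = 37.6% → Summit
Mild: Summit 12/15 = 80.0%, Memorial 83/111 = 74.8% → Summit
Moderate: Summit 70/95 = 73.7%, Memorial 65/100 = 65.0% → Summit
Critical: Summit 33/123 = 26.8%, Memorial 3/14 = 21.4% → Summit
Overall: Summit 139/290 = 47.9%, Memorial 186/318 = 58.5% → Memorial
Summit wins each case group but Memorial wins overall — the comparison reverses. Summit's patients skew toward critical, which has a lower base rate.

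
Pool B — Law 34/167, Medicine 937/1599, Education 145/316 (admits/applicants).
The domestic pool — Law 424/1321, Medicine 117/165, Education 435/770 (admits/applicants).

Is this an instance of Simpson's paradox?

Law: Pool B 34/167 = 20.4%, the domestic pool 424/1321 = 32.1% → the domestic pool
Medicine: Pool B 937/1599 = 58.6%, the domestic pool 117/165 = 70.9% → the domestic pool
Education: Pool B 145/316 = 45.9%, the domestic pool 435/770 = 56.5% → the domestic pool
Overall: Pool B 1116/2082 = 53.6%, the domestic pool 976/2256 = 43.3% → Pool B
The domestic pool wins each department group but Pool B wins overall — the comparison reverses. The domestic pool's applicants skew toward Law, which has a lower base rate.

Yes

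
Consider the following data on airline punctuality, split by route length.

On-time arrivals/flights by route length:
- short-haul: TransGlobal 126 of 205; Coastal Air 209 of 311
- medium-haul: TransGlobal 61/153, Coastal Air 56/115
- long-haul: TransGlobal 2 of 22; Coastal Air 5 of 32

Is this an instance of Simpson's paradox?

No

Short-haul: TransGlobal 126/205 = 61.5%, Coastal Air 209/311 = 67.2% → Coastal Air
Medium-haul: TransGlobal 61/153 = 39.9%, Coastal Air 56/115 = 48.7% → Coastal Air
Long-haul: TransGlobal 2/22 = 9.1%, Coastal Air 5/32 = 15.6% → Coastal Air
Overall: TransGlobal 189/380 = 49.7%, Coastal Air 270/458 = 59.0% → Coastal Air
Coastal Air wins overall and in every route group — no reversal.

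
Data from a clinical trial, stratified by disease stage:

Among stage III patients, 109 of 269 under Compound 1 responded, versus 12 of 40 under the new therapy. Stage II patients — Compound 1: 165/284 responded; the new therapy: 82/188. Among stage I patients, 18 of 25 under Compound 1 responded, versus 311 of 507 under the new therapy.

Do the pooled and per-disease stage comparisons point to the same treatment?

Stage III: Compound 1 109/269 = 40.5%, the new therapy 12/40 = 30.0% → Compound 1
Stage II: Compound 1 165/284 = 58.1%, the new therapy 82/188 = 43.6% → Compound 1
Stage I: Compound 1 18/25 = 72.0%, the new therapy 311/507 = 61.3% → Compound 1
Overall: Compound 1 292/578 = 50.5%, the new therapy 405/735 = 55.1% → the new therapy
Compound 1 wins each disease group but the new therapy wins overall — the comparison reverses. Compound 1's patients skew toward stage III, which has a lower base rate.

No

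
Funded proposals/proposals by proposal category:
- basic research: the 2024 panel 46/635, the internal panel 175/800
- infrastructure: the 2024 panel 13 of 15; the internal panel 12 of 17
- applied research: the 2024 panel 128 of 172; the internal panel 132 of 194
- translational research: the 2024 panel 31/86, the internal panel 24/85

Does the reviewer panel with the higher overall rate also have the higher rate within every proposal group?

No

Basic research: the 2024 panel 46/635 = 7.2%, the internal panel 175/800 = 21.9% → the internal panel
Infrastructure: the 2024 panel 13/15 = 86.7%, the internal panel 12/17 = 70.6% → the 2024 panel
Applied research: the 2024 panel 128/172 = 74.4%, the internal panel 132/194 = 68.0% → the 2024 panel
Translational research: the 2024 panel 31/86 = 36.0%, the internal panel 24/85 = 28.2% → the 2024 panel
Overall: the 2024 panel 218/908 = 24.0%, the internal panel 343/1096 = 31.3% → the internal panel
Neither sweeps: the 2024 panel wins 3 of 4 groups, the internal panel wins 1. The internal panel wins overall but not every group — no Simpson reversal.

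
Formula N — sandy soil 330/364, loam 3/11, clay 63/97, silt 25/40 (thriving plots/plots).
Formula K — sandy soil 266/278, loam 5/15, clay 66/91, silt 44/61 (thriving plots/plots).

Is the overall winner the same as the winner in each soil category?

Sandy soil: Formula N 330/364 = 90.7%, Formula K 266/278 = 95.7% → Formula K
Loam: Formula N 3/11 = 27.3%, Formula K 5/15 = 33.3% → Formula K
Clay: Formula N 63/97 = 64.9%, Formula K 66/91 = 72.5% → Formula K
Silt: Formula N 25/40 = 62.5%, Formula K 44/61 = 72.1% → Formula K
Overall: Formula N 421/512 = 82.2%, Formula K 381/445 = 85.6% → Formula K
Formula K wins overall and in every soil group — no reversal.

Yes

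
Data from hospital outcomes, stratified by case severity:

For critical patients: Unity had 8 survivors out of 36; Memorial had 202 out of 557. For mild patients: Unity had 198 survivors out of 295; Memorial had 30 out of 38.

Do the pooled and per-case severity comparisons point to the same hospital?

No

Critical: Unity 8/36 = 22.2%, Memorial 202/557 = 36.3% → Memorial
Mild: Unity 198/295 = 67.1%, Memorial 30/38 = 78.9% → Memorial
Overall: Unity 206/331 = 62.2%, Memorial 232/595 = 39.0% → Unity
Memorial wins each case group but Unity wins overall — the comparison reverses. Memorial's patients skew toward critical, which has a lower base rate.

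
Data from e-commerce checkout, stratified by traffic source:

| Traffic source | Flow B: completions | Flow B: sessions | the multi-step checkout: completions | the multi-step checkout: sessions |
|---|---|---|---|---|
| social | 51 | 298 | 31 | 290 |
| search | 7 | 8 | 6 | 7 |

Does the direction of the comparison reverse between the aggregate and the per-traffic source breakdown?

No

Social: Flow B 51/298 = 17.1%, the multi-step checkout 31/290 = 10.7% → Flow B
Search: Flow B 7/8 = 87.5%, the multi-step checkout 6/7 = 85.7% → Flow B
Overall: Flow B 58/306 = 19.0%, the multi-step checkout 37/297 = 12.5% → Flow B
Flow B wins overall and in every traffic group — no reversal.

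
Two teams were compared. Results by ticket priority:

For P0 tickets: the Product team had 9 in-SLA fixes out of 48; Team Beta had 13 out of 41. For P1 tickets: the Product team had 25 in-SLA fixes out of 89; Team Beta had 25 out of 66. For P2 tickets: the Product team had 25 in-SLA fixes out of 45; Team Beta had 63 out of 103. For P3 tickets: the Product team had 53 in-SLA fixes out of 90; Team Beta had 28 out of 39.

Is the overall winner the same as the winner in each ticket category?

P0: the Product team 9/48 = 18.8%, Team Beta 13/41 = 31.7% → Team Beta
P1: the Product team 25/89 = 28.1%, Team Beta 25/66 = 37.9% → Team Beta
P2: the Product team 25/45 = 55.6%, Team Beta 63/103 = 61.2% → Team Beta
P3: the Product team 53/90 = 58.9%, Team Beta 28/39 = 71.8% → Team Beta
Overall: the Product team 112/272 = 41.2%, Team Beta 129/249 = 51.8% → Team Beta
Team Beta wins overall and in every ticket group — no reversal.

Yes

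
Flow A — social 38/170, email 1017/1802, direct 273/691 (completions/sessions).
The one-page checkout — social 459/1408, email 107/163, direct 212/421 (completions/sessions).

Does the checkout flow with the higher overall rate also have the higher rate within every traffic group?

No

Social: Flow A 38/170 = 22.4%, the one-page checkout 459/1408 = 32.6% → the one-page checkout
Email: Flow A 1017/1802 = 56.4%, the one-page checkout 107/163 = 65.6% → the one-page checkout
Direct: Flow A 273/691 = 39.5%, the one-page checkout 212/421 = 50.4% → the one-page checkout
Overall: Flow A 1328/2663 = 49.9%, the one-page checkout 778/1992 = 39.1% → Flow A
The one-page checkout wins each traffic group but Flow A wins overall — the comparison reverses. The one-page checkout's sessions skew toward social, which has a lower base rate.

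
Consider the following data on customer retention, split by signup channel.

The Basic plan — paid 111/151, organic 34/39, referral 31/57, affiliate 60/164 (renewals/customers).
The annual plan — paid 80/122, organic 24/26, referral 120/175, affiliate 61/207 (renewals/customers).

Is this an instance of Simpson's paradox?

No

Paid: the Basic plan 111/151 = 73.5%, the annual plan 80/122 = 65.6% → the Basic plan
Organic: the Basic plan 34/39 = 87.2%, the annual plan 24/26 = 92.3% → the annual plan
Referral: the Basic plan 31/57 = 54.4%, the annual plan 120/175 = 68.6% → the annual plan
Affiliate: the Basic plan 60/164 = 36.6%, the annual plan 61/207 = 29.5% → the Basic plan
Overall: the Basic plan 236/411 = 57.4%, the annual plan 285/530 = 53.8% → the Basic plan
Neither sweeps: the Basic plan wins 2 of 4 groups, the annual plan wins 2. The Basic plan wins overall but not every group — no Simpson reversal.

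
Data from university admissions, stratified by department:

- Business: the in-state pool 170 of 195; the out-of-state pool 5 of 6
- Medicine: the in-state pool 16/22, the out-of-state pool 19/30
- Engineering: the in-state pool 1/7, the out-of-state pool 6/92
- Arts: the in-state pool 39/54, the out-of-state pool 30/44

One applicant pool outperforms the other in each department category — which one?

Business: the in-state pool 170/195 = 87.2%, the out-of-state pool 5/6 = 83.3% → the in-state pool
Medicine: the in-state pool 16/22 = 72.7%, the out-of-state pool 19/30 = 63.3% → the in-state pool
Engineering: the in-state pool 1/7 = 14.3%, the out-of-state pool 6/92 = 6.5% → the in-state pool
Arts: the in-state pool 39/54 = 72.2%, the out-of-state pool 30/44 = 68.2% → the in-state pool
The in-state pool has the higher rate in all 4 groups.

the in-state pool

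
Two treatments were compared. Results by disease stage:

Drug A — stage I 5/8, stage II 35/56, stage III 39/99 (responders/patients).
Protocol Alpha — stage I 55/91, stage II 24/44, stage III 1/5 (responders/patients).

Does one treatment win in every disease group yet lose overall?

Stage I: Drug A 5/8 = 62.5%, Protocol Alpha 55/91 = 60.4% → Drug A
Stage II: Drug A 35/56 = 62.5%, Protocol Alpha 24/44 = 54.5% → Drug A
Stage III: Drug A 39/99 = 39.4%, Protocol Alpha 1/5 = 20.0% → Drug A
Overall: Drug A 79/163 = 48.5%, Protocol Alpha 80/140 = 57.1% → Protocol Alpha
Drug A wins each disease group but Protocol Alpha wins overall — the comparison reverses. Drug A's patients skew toward stage III, which has a lower base rate.

Yes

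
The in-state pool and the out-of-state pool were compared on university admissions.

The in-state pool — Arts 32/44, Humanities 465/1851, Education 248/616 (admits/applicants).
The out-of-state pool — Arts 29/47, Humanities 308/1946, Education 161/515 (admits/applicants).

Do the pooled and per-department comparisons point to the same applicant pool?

Yes

Arts: the in-state pool 32/44 = 72.7%, the out-of-state pool 29/47 = 61.7% → the in-state pool
Humanities: the in-state pool 465/1851 = 25.1%, the out-of-state pool 308/1946 = 15.8% → the in-state pool
Education: the in-state pool 248/616 = 40.3%, the out-of-state pool 161/515 = 31.3% → the in-state pool
Overall: the in-state pool 745/2511 = 29.7%, the out-of-state pool 498/2508 = 19.9% → the in-state pool
The in-state pool wins overall and in every department group — no reversal.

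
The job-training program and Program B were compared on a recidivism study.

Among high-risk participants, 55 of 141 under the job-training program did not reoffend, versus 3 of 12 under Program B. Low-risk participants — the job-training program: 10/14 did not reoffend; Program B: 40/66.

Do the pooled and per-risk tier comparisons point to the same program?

No

High-risk: the job-training program 55/141 = 39.0%, Program B 3/12 = 25.0% → the job-training program
Low-risk: the job-training program 10/14 = 71.4%, Program B 40/66 = 60.6% → the job-training program
Overall: the job-training program 65/155 = 41.9%, Program B 43/78 = 55.1% → Program B
The job-training program wins each risk group but Program B wins overall — the comparison reverses. The job-training program's participants skew toward high-risk, which has a lower base rate.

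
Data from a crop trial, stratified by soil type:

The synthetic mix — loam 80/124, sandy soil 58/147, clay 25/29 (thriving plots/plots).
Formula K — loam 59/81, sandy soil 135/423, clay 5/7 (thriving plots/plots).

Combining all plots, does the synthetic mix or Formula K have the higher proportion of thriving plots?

the synthetic mix

Loam: the synthetic mix 80/124 = 64.5%, Formula K 59/81 = 72.8% → Formula K
Sandy soil: the synthetic mix 58/147 = 39.5%, Formula K 135/423 = 31.9% → the synthetic mix
Clay: the synthetic mix 25/29 = 86.2%, Formula K 5/7 = 71.4% → the synthetic mix
Overall: the synthetic mix 163/300 = 54.3%, Formula K 199/511 = 38.9% → the synthetic mix
(Neither sweeps every soil group, but the synthetic mix has the higher pooled rate.)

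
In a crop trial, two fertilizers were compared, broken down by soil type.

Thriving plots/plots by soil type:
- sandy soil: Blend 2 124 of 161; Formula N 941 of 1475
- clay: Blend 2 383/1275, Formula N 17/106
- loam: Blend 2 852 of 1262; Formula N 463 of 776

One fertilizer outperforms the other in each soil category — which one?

Sandy soil: Blend 2 124/161 = 77.0%, Formula N 941/1475 = 63.8% → Blend 2
Clay: Blend 2 383/1275 = 30.0%, Formula N 17/106 = 16.0% → Blend 2
Loam: Blend 2 852/1262 = 67.5%, Formula N 463/776 = 59.7% → Blend 2
Blend 2 has the higher rate in all 3 groups.

Blend 2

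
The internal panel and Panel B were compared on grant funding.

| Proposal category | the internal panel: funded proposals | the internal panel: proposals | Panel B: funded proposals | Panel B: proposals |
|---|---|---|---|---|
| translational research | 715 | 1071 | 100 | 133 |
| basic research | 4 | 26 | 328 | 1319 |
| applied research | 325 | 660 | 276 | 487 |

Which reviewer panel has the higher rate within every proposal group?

Panel B

Translational research: the internal panel 715/1071 = 66.8%, Panel B 100/133 = 75.2% → Panel B
Basic research: the internal panel 4/26 = 15.4%, Panel B 328/1319 = 24.9% → Panel B
Applied research: the internal panel 325/660 = 49.2%, Panel B 276/487 = 56.7% → Panel B
Panel B has the higher rate in all 3 groups.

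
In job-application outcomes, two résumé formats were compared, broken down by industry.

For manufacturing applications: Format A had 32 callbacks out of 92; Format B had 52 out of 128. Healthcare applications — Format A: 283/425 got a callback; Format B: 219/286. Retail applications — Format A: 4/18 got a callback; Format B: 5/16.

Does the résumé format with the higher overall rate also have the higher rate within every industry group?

Manufacturing: Format A 32/92 = 34.8%, Format B 52/128 = 40.6% → Format B
Healthcare: Format A 283/425 = 66.6%, Format B 219/286 = 76.6% → Format B
Retail: Format A 4/18 = 22.2%, Format B 5/16 = 31.2% → Format B
Overall: Format A 319/535 = 59.6%, Format B 276/430 = 64.2% → Format B
Format B wins overall and in every industry group — no reversal.

Yes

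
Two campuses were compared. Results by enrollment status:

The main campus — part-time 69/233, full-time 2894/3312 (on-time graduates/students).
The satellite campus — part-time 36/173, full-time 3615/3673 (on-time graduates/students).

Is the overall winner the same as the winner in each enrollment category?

No

Part-time: the main campus 69/233 = 29.6%, the satellite campus 36/173 = 20.8% → the main campus
Full-time: the main campus 2894/3312 = 87.4%, the satellite campus 3615/3673 = 98.4% → the satellite campus
Overall: the main campus 2963/3545 = 83.6%, the satellite campus 3651/3846 = 94.9% → the satellite campus
Neither sweeps: the main campus wins 1 of 2 groups, the satellite campus wins 1. The satellite campus wins overall but not every group — no Simpson reversal.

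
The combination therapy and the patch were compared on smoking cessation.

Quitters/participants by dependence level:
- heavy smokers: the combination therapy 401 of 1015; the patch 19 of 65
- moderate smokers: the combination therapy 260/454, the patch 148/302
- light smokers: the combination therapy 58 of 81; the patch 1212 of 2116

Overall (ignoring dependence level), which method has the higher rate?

the patch

Heavy smokers: the combination therapy 401/1015 = 39.5%, the patch 19/65 = 29.2% → the combination therapy
Moderate smokers: the combination therapy 260/454 = 57.3%, the patch 148/302 = 49.0% → the combination therapy
Light smokers: the combination therapy 58/81 = 71.6%, the patch 1212/2116 = 57.3% → the combination therapy
Overall: the combination therapy 719/1550 = 46.4%, the patch 1379/2483 = 55.5% → the patch
(The combination therapy wins every dependence group but the patch wins overall — the combination therapy's participants skew toward the low-rate heavy smokers group.)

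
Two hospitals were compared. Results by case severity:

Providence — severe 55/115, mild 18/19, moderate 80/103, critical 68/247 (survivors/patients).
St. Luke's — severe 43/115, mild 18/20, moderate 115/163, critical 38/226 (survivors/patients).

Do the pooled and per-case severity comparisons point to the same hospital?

Yes

Severe: Providence 55/115 = 47.8%, St. Luke's 43/115 = 37.4% → Providence
Mild: Providence 18/19 = 94.7%, St. Luke's 18/20 = 90.0% → Providence
Moderate: Providence 80/103 = 77.7%, St. Luke's 115/163 = 70.6% → Providence
Critical: Providence 68/247 = 27.5%, St. Luke's 38/226 = 16.8% → Providence
Overall: Providence 221/484 = 45.7%, St. Luke's 214/524 = 40.8% → Providence
Providence wins overall and in every case group — no reversal.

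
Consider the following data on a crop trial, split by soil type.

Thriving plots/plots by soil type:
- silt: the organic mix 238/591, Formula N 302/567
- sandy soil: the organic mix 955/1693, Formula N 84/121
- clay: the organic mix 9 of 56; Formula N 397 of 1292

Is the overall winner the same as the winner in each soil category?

Silt: the organic mix 238/591 = 40.3%, Formula N 302/567 = 53.3% → Formula N
Sandy soil: the organic mix 955/1693 = 56.4%, Formula N 84/121 = 69.4% → Formula N
Clay: the organic mix 9/56 = 16.1%, Formula N 397/1292 = 30.7% → Formula N
Overall: the organic mix 1202/2340 = 51.4%, Formula N 783/1980 = 39.5% → the organic mix
Formula N wins each soil group but the organic mix wins overall — the comparison reverses. Formula N's plots skew toward clay, which has a lower base rate.

No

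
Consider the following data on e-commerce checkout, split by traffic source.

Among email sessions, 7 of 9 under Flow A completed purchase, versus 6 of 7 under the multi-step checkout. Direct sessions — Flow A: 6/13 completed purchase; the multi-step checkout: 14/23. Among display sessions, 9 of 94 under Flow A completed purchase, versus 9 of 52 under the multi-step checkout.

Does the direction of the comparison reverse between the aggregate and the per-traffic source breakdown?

No

Email: Flow A 7/9 = 77.8%, the multi-step checkout 6/7 = 85.7% → the multi-step checkout
Direct: Flow A 6/13 = 46.2%, the multi-step checkout 14/23 = 60.9% → the multi-step checkout
Display: Flow A 9/94 = 9.6%, the multi-step checkout 9/52 = 17.3% → the multi-step checkout
Overall: Flow A 22/116 = 19.0%, the multi-step checkout 29/82 = 35.4% → the multi-step checkout
The multi-step checkout wins overall and in every traffic group — no reversal.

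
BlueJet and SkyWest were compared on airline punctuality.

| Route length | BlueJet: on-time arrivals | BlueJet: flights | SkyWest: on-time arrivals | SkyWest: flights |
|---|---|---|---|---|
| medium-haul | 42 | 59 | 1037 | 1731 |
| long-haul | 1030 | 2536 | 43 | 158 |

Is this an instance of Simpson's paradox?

Medium-haul: BlueJet 42/59 = 71.2%, SkyWest 1037/1731 = 59.9% → BlueJet
Long-haul: BlueJet 1030/2536 = 40.6%, SkyWest 43/158 = 27.2% → BlueJet
Overall: BlueJet 1072/2595 = 41.3%, SkyWest 1080/1889 = 57.2% → SkyWest
BlueJet wins each route group but SkyWest wins overall — the comparison reverses. BlueJet's flights skew toward long-haul, which has a lower base rate.

Yes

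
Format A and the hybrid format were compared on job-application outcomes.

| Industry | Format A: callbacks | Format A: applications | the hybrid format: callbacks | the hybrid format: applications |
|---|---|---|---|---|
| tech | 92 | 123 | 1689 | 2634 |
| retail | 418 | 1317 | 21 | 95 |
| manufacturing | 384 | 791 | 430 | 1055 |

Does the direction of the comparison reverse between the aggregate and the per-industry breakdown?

Tech: Format A 92/123 = 74.8%, the hybrid format 1689/2634 = 64.1% → Format A
Retail: Format A 418/1317 = 31.7%, the hybrid format 21/95 = 22.1% → Format A
Manufacturing: Format A 384/791 = 48.5%, the hybrid format 430/1055 = 40.8% → Format A
Overall: Format A 894/2231 = 40.1%, the hybrid format 2140/3784 = 56.6% → the hybrid format
Format A wins each industry group but the hybrid format wins overall — the comparison reverses. Format A's applications skew toward retail, which has a lower base rate.

Yes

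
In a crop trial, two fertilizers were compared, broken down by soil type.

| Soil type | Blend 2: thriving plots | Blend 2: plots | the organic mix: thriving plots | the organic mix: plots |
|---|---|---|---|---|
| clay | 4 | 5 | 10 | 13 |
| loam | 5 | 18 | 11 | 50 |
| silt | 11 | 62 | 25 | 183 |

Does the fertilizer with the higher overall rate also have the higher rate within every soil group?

Clay: Blend 2 4/5 = 80.0%, the organic mix 10/13 = 76.9% → Blend 2
Loam: Blend 2 5/18 = 27.8%, the organic mix 11/50 = 22.0% → Blend 2
Silt: Blend 2 11/62 = 17.7%, the organic mix 25/183 = 13.7% → Blend 2
Overall: Blend 2 20/85 = 23.5%, the organic mix 46/246 = 18.7% → Blend 2
Blend 2 wins overall and in every soil group — no reversal.

Yes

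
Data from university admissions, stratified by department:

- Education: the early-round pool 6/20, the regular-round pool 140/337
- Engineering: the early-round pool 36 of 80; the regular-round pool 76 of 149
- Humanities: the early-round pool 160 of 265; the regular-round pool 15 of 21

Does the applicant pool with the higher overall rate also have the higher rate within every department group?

No

Education: the early-round pool 6/20 = 30.0%, the regular-round pool 140/337 = 41.5% → the regular-round pool
Engineering: the early-round pool 36/80 = 45.0%, the regular-round pool 76/149 = 51.0% → the regular-round pool
Humanities: the early-round pool 160/265 = 60.4%, the regular-round pool 15/21 = 71.4% → the regular-round pool
Overall: the early-round pool 202/365 = 55.3%, the regular-round pool 231/507 = 45.6% → the early-round pool
The regular-round pool wins each department group but the early-round pool wins overall — the comparison reverses. The regular-round pool's applicants skew toward Education, which has a lower base rate.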